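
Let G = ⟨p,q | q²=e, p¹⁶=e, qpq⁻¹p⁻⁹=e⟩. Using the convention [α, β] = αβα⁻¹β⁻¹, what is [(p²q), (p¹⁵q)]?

[(p²q), (p¹⁵q)] = (p²q)·(p¹⁵q)·(p²q)⁻¹·(p¹⁵q)⁻¹.
  (p²q) · (p¹⁵q) = p⁹
  (p⁹) · (p¹⁴q) = p⁷q
  (p⁷q) · (p⁹q) = p⁸

Answer: p⁸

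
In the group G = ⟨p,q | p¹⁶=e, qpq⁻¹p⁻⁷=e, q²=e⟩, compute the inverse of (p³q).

The order of (p³q) is 4 (smallest k with (p³q)ᵏ = e), so (p³q)⁻¹ = (p³q)³ = p¹¹q.
Check: (p³q) · (p¹¹q) → (p³q) · p¹¹ = q;   q · q = e, giving e as required.

Answer: p¹¹q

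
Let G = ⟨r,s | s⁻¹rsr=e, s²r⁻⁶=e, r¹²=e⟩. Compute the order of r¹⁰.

Compute successive powers until reaching e:
  (r¹⁰)¹ = r¹⁰, (r¹⁰)² = r⁸, (r¹⁰)³ = r⁶, (r¹⁰)⁴ = r⁴, (r¹⁰)⁵ = r², (r¹⁰)⁶ = e.
The smallest positive k with (r¹⁰)ᵏ = e is 6.

Answer: 6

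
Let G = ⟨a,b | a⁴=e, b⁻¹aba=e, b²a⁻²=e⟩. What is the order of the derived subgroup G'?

G' = [G, G] is generated by all commutators. The generator-pair commutators are: [a, b] = a².
The subgroup they normally generate is {e, a²}, of order 2.
Check: |G/G'| = 8/2 = 4 is the order of the abelianisation.

Answer: 2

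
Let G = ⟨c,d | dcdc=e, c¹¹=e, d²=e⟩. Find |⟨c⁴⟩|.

|⟨c⁴⟩| equals the order of c⁴. Compute successive powers until reaching e:
  (c⁴)¹ = c⁴, (c⁴)² = c⁸, (c⁴)³ = c, (c⁴)⁴ = c⁵, (c⁴)⁵ = c⁹, (c⁴)⁶ = c², (c⁴)⁷ = c⁶, (c⁴)⁸ = c¹⁰, (c⁴)⁹ = c³, (c⁴)¹⁰ = c⁷, (c⁴)¹¹ = e.
The smallest positive k with (c⁴)ᵏ = e is 11, so |⟨c⁴⟩| = 11.

Answer: 11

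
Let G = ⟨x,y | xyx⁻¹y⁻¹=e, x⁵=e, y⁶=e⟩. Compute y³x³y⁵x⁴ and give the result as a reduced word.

Multiply left to right, reducing at each step:
  (y³) · x³ = x³y³
  (x³y³) · y⁵ = x³y²
  (x³y²) · x⁴ = x²y²

Answer: x²y²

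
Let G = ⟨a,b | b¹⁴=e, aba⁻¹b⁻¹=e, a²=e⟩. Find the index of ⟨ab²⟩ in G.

First find ord(ab²) by computing successive powers:
  (ab²)¹ = ab², (ab²)² = b⁴, (ab²)³ = ab⁶, (ab²)⁴ = b⁸, (ab²)⁵ = ab¹⁰, (ab²)⁶ = b¹², (ab²)⁷ = a, (ab²)⁸ = b², (ab²)⁹ = ab⁴, (ab²)¹⁰ = b⁶, (ab²)¹¹ = ab⁸, (ab²)¹² = b¹⁰, (ab²)¹³ = ab¹², (ab²)¹⁴ = e.
So |⟨ab²⟩| = ord(ab²) = 14. With |G| = 28, by Lagrange [G : ⟨ab²⟩] = 28/14 = 2.

Answer: 2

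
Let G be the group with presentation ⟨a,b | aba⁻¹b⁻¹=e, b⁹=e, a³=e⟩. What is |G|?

Enumerate words in the generators, reducing via the relations: the distinct elements are
  {a, b, e, ab, a², b², b³, b⁴, b⁵, b⁶, b⁷, b⁸, ab², ab³, ab⁴, ab⁵, ab⁶, ab⁷, ab⁸, a²b, a²b², a²b³, a²b⁴, a²b⁵, a²b⁶, a²b⁷, a²b⁸}.
No further products give new elements, so |G| = 27.

Answer: 27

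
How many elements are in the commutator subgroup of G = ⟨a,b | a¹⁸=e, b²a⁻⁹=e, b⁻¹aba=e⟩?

G' = [G, G] is generated by all commutators. The generator-pair commutators are: [a, b] = a².
The subgroup they normally generate is {e, a², a⁴, a⁶, a⁸, a¹⁰, a¹², a¹⁴, a¹⁶}, of order 9.
Check: |G/G'| = 36/9 = 4 is the order of the abelianisation.

Answer: 9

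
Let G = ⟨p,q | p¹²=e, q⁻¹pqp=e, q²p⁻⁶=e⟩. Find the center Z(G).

An element z ∈ Z(G) iff z commutes with every generator.
For example p⁶ is central: (p⁶)·p = p⁷ = p·(p⁶); (p⁶)·q = q⁻¹ = q·(p⁶).
Whereas p ∉ Z(G) since p·q = pq ≠ p⁵q⁻¹ = q·p.
Checking each of the 24 elements this way gives Z(G) = {e, p⁶}, of order 2.

Answer: {e, p⁶}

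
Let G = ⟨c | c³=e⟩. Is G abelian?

G has a single generator, so G is cyclic and hence abelian.

Answer: Yes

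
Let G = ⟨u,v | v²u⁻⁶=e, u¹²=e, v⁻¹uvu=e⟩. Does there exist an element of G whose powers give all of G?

Every cyclic group is abelian. But u·v = uv while v·u = u⁵v⁻¹, so u·v ≠ v·u and G is not abelian. Hence G is not cyclic.

Answer: No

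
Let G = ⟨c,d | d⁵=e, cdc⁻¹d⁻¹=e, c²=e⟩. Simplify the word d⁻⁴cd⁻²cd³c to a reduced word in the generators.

Multiply left to right, reducing at each step:
  d · c = cd
  (cd) · d⁻² = cd⁴
  (cd⁴) · c = d⁴
  (d⁴) · d³ = d²
  (d²) · c = cd²

Answer: cd²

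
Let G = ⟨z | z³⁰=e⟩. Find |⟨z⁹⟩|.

|⟨z⁹⟩| equals the order of z⁹. Compute successive powers until reaching e:
  (z⁹)¹ = z⁹, (z⁹)² = z¹⁸, (z⁹)³ = z²⁷, (z⁹)⁴ = z⁶, (z⁹)⁵ = z¹⁵, (z⁹)⁶ = z²⁴, (z⁹)⁷ = z³, (z⁹)⁸ = z¹², (z⁹)⁹ = z²¹, (z⁹)¹⁰ = e.
The smallest positive k with (z⁹)ᵏ = e is 10, so |⟨z⁹⟩| = 10.

Answer: 10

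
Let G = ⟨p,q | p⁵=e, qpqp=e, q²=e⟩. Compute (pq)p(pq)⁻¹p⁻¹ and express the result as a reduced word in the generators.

[(pq), p] = (pq)·p·(pq)⁻¹·p⁻¹.
  (pq) · p = q
  q · (pq) = p⁴
  (p⁴) · (p⁴) = p³

Answer: p³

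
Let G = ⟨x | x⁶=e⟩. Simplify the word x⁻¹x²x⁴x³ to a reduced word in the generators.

Multiply left to right, reducing at each step:
  (x⁵) · x² = x
  x · x⁴ = x⁵
  (x⁵) · x³ = x²

Answer: x²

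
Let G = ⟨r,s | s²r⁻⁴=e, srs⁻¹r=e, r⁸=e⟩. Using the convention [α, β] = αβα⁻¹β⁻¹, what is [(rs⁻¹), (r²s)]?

[(rs⁻¹), (r²s)] = (rs⁻¹)·(r²s)·(rs⁻¹)⁻¹·(r²s)⁻¹.
  (rs⁻¹) · (r²s) = r⁷
  (r⁷) · (rs) = s
  s · (r²s⁻¹) = r⁶

Answer: r⁶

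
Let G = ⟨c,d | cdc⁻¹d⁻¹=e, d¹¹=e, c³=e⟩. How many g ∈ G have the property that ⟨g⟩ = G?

G is cyclic of order 33. An element generates G iff its order is 33, and a cyclic group of order 33 has exactly φ(33) = 20 such elements.

Answer: 20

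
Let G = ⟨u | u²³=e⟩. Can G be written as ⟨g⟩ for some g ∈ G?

|G| = 23. The element u has order 23 (its powers give 23 distinct elements), so ⟨u⟩ = G and G is cyclic.

Answer: Yes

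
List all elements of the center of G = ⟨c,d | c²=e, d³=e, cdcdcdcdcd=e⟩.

An element z ∈ Z(G) iff z commutes with every generator.
For example e is central: e·c = c = c·e; e·d = d = d·e.
Whereas c ∉ Z(G) since c·d = cd ≠ dc = d·c.
Checking each of the 60 elements this way gives Z(G) = {e}, of order 1.

Answer: {e}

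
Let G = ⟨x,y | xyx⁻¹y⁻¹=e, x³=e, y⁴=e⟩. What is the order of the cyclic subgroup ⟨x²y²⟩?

|⟨x²y²⟩| equals the order of x²y². Compute successive powers until reaching e:
  (x²y²)¹ = x²y², (x²y²)² = x, (x²y²)³ = y², (x²y²)⁴ = x², (x²y²)⁵ = xy², (x²y²)⁶ = e.
The smallest positive k with (x²y²)ᵏ = e is 6, so |⟨x²y²⟩| = 6.

Answer: 6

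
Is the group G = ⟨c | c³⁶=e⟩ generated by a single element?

|G| = 36. The element c has order 36 (its powers give 36 distinct elements), so ⟨c⟩ = G and G is cyclic.

Answer: Yes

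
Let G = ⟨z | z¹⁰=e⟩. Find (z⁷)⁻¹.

The order of (z⁷) is 10 (smallest k with (z⁷)ᵏ = e), so (z⁷)⁻¹ = (z⁷)⁹ = z³.
Check: (z⁷) · (z³) → (z⁷) · z³ = e, giving e as required.

Answer: z³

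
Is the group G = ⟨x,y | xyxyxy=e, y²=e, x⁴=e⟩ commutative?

x·y = xy but y·x = yx, so x·y ≠ y·x and G is not abelian.

Answer: No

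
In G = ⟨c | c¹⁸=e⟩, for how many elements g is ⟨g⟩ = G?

G is cyclic of order 18. An element generates G iff its order is 18, and a cyclic group of order 18 has exactly φ(18) = 6 such elements.

Answer: 6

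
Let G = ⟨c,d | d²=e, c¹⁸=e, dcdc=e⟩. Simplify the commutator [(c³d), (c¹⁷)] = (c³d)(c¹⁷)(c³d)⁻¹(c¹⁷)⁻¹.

[(c³d), (c¹⁷)] = (c³d)·(c¹⁷)·(c³d)⁻¹·(c¹⁷)⁻¹.
  (c³d) · (c¹⁷) = c⁴d
  (c⁴d) · (c³d) = c
  c · c = c²

Answer: c²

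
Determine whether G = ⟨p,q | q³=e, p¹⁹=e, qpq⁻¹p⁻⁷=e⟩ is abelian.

p·q = pq but q·p = p⁷q, so p·q ≠ q·p and G is not abelian.

Answer: No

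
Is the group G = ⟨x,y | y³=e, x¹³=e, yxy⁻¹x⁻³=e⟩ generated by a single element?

Every cyclic group is abelian. But x·y = xy while y·x = x³y, so x·y ≠ y·x and G is not abelian. Hence G is not cyclic.

Answer: No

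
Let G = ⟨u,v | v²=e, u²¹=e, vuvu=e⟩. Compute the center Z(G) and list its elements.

An element z ∈ Z(G) iff z commutes with every generator.
For example e is central: e·u = u = u·e; e·v = v = v·e.
Whereas u ∉ Z(G) since u·v = uv ≠ u²⁰v = v·u.
Checking each of the 42 elements this way gives Z(G) = {e}, of order 1.

Answer: {e}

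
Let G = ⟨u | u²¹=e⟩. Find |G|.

G is generated by a single element, so G is cyclic. The relator gives u²¹ = e and no smaller power is forced to be e, so the 21 powers {e, u, u², u³, u⁴, u⁵, u⁶, u⁷, u⁸, u⁹, u²⁰, u¹², u¹³, u¹¹, u¹⁰, u¹⁴, u¹⁵, u¹⁶, u¹⁷, u¹⁸, u¹⁹} are distinct. Hence |G| = 21.

Answer: 21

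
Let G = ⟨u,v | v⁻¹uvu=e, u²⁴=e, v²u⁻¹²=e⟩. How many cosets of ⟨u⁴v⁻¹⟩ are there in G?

First find ord(u⁴v⁻¹) by computing successive powers:
  (u⁴v⁻¹)¹ = u⁴v⁻¹, (u⁴v⁻¹)² = u¹², (u⁴v⁻¹)³ = u⁴v, (u⁴v⁻¹)⁴ = e.
So |⟨u⁴v⁻¹⟩| = ord(u⁴v⁻¹) = 4. With |G| = 48, by Lagrange [G : ⟨u⁴v⁻¹⟩] = 48/4 = 12.

Answer: 12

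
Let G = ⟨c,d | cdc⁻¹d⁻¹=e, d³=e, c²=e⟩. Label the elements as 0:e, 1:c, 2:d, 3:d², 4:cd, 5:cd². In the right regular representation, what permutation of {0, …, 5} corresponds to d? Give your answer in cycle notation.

(0 2 3)(1 4 5)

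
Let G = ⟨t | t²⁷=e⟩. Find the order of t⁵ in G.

Compute successive powers until reaching e:
  (t⁵)¹ = t⁵, (t⁵)² = t¹⁰, (t⁵)³ = t¹⁵, (t⁵)⁴ = t²⁰, (t⁵)⁵ = t²⁵, (t⁵)⁶ = t³, (t⁵)⁷ = t⁸, (t⁵)⁸ = t¹³, (t⁵)⁹ = t¹⁸, (t⁵)¹⁰ = t²³, (t⁵)¹¹ = t, (t⁵)¹² = t⁶, (t⁵)¹³ = t¹¹, (t⁵)¹⁴ = t¹⁶, (t⁵)¹⁵ = t²¹, (t⁵)¹⁶ = t²⁶, (t⁵)¹⁷ = t⁴, (t⁵)¹⁸ = t⁹, (t⁵)¹⁹ = t¹⁴, (t⁵)²⁰ = t¹⁹, (t⁵)²¹ = t²⁴, (t⁵)²² = t², (t⁵)²³ = t⁷, (t⁵)²⁴ = t¹², (t⁵)²⁵ = t¹⁷, (t⁵)²⁶ = t²², (t⁵)²⁷ = e.
The smallest positive k with (t⁵)ᵏ = e is 27.

Answer: 27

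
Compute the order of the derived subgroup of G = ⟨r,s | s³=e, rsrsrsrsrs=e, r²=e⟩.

G' = [G, G] is generated by all commutators. The generator-pair commutators are: [r, s] = rsrs².
The subgroup they normally generate is {e, r, s, s², rs, rsr, rsrs, rsrsr, s²rs²r, s²rs², s²r, rs², sr, srs, srsr, rs²rs²r, rs²rs², rs²r, s²rs, s²rsr, s²rsrs, srs²rs², srs²r, srs², rsrs², rs²rs, rs²rsr, rs²rsrs, rsrs²rs², rsrs²r, s²rs²rs, rsrs²rs, rsrs²rsr, rsrs²rsrs, s²rs²rsrs², s²rs²rsr, s²rs²rsrs, s²rsrs²rs², s²rsrs²r, s²rsrs², srsrs², srs²rs, srs²rsr, srs²rsrs, srsrs²rs², srsrs²r, srsrs²rs, rs²rsrs²rs², rs²rsrs²r, rs²rsrs², s²rsrs²rs, s²rsrs²rsr, srs²rsrs²r, srs²rsrs², rs²rsrs²rs, rs²rsrs²rsr, rsrs²rsrs²r, rsrs²rsrs², rsrs²rsrs²rs, srs²rsrs²rs}, of order 60.
Check: |G/G'| = 60/60 = 1 is the order of the abelianisation.

Answer: 60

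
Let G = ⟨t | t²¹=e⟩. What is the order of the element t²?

Compute successive powers until reaching e:
  (t²)¹ = t², (t²)² = t⁴, (t²)³ = t⁶, (t²)⁴ = t⁸, (t²)⁵ = t¹⁰, (t²)⁶ = t¹², (t²)⁷ = t¹⁴, (t²)⁸ = t¹⁶, (t²)⁹ = t¹⁸, (t²)¹⁰ = t²⁰, (t²)¹¹ = t, (t²)¹² = t³, (t²)¹³ = t⁵, (t²)¹⁴ = t⁷, (t²)¹⁵ = t⁹, (t²)¹⁶ = t¹¹, (t²)¹⁷ = t¹³, (t²)¹⁸ = t¹⁵, (t²)¹⁹ = t¹⁷, (t²)²⁰ = t¹⁹, (t²)²¹ = e.
The smallest positive k with (t²)ᵏ = e is 21.

Answer: 21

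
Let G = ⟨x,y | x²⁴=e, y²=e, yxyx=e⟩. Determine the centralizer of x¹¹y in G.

⟨x¹¹y⟩ ⊆ C_G(x¹¹y) since powers of x¹¹y commute with x¹¹y; so |C_G(x¹¹y)| ≥ |⟨x¹¹y⟩| = 2.
By orbit–stabilizer, |C_G(x¹¹y)| = |G| / |conj. class of x¹¹y| = 48 / 12 = 4.
The 4 elements commuting with x¹¹y are {e, x¹², x²³y, x¹¹y}.

Answer: {e, x¹², x²³y, x¹¹y}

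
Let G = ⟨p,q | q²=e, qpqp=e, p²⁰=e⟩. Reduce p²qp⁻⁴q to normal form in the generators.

Multiply left to right, reducing at each step:
  (p²) · q = p²q
  (p²q) · p⁻⁴ = p⁶q
  (p⁶q) · q = p⁶

Answer: p⁶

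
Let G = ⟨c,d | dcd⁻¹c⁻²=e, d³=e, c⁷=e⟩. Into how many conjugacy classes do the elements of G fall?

The conjugacy classes (representative and size) are:
  [e] (size 1), [c²] (size 3), [c⁵] (size 3), [d] (size 7), [d²] (size 7).
Class equation: 1 + 3 + 3 + 7 + 7 = 21 = |G|. So G has 5 conjugacy classes.

Answer: 5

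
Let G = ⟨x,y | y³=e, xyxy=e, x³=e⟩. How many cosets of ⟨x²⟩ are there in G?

First find ord(x²) by computing successive powers:
  (x²)¹ = x², (x²)² = x, (x²)³ = e.
So |⟨x²⟩| = ord(x²) = 3. With |G| = 12, by Lagrange [G : ⟨x²⟩] = 12/3 = 4.

Answer: 4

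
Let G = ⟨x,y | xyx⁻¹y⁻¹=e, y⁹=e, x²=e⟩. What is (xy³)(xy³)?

Compute (xy³) · (xy³) by multiplying left to right and reducing via the relations at each step:
  (xy³) · x = y³
  (y³) · y³ = y⁶

Answer: y⁶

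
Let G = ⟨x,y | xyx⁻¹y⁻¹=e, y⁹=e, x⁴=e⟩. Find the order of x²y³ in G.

Compute successive powers until reaching e:
  (x²y³)¹ = x²y³, (x²y³)² = y⁶, (x²y³)³ = x², (x²y³)⁴ = y³, (x²y³)⁵ = x²y⁶, (x²y³)⁶ = e.
The smallest positive k with (x²y³)ᵏ = e is 6.

Answer: 6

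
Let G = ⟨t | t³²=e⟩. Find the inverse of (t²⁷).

The order of (t²⁷) is 32 (smallest k with (t²⁷)ᵏ = e), so (t²⁷)⁻¹ = (t²⁷)³¹ = t⁵.
Check: (t²⁷) · (t⁵) → (t²⁷) · t⁵ = e, giving e as required.

Answer: t⁵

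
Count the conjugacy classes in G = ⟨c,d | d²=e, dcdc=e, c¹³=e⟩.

The conjugacy classes (representative and size) are:
  [e] (size 1), [c¹²] (size 2), [c¹¹] (size 2), [c³] (size 2), [c⁴] (size 2), [c⁸] (size 2), [c⁶] (size 2), [d] (size 13).
Class equation: 1 + 2 + 2 + 2 + 2 + 2 + 2 + 13 = 26 = |G|. So G has 8 conjugacy classes.

Answer: 8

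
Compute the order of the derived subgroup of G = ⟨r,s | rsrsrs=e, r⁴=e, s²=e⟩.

G' = [G, G] is generated by all commutators. The generator-pair commutators are: [r, s] = r²sr.
The subgroup they normally generate is {e, r², rs, sr³, r²sr, r³s, r²sr³, sr, rsr², sr²s, r²sr²s, r³sr²}, of order 12.
Check: |G/G'| = 24/12 = 2 is the order of the abelianisation.

Answer: 12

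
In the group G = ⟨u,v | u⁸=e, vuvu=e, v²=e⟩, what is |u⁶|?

Compute successive powers until reaching e:
  (u⁶)¹ = u⁶, (u⁶)² = u⁴, (u⁶)³ = u², (u⁶)⁴ = e.
The smallest positive k with (u⁶)ᵏ = e is 4.

Answer: 4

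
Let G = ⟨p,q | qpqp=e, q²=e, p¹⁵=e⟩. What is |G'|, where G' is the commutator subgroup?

G' = [G, G] is generated by all commutators. The generator-pair commutators are: [p, q] = p².
The subgroup they normally generate is {e, p, p², p³, p⁴, p⁵, p⁶, p⁷, p⁸, p⁹, p¹⁰, p¹¹, p¹², p¹³, p¹⁴}, of order 15.
Check: |G/G'| = 30/15 = 2 is the order of the abelianisation.

Answer: 15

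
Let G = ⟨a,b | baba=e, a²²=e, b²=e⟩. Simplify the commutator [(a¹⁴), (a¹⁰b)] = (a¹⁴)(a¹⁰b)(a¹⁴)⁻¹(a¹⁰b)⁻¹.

[(a¹⁴), (a¹⁰b)] = (a¹⁴)·(a¹⁰b)·(a¹⁴)⁻¹·(a¹⁰b)⁻¹.
  (a¹⁴) · (a¹⁰b) = a²b
  (a²b) · (a⁸) = a¹⁶b
  (a¹⁶b) · (a¹⁰b) = a⁶

Answer: a⁶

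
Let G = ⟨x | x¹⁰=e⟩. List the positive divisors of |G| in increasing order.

|G| = 10 = 2 · 5. By Lagrange's theorem the order of any subgroup divides 10; the divisors of 10 are 1, 2, 5, 10.

Answer: 1, 2, 5, 10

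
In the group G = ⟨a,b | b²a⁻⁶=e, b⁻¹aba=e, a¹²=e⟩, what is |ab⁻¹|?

Compute successive powers until reaching e:
  (ab⁻¹)¹ = ab⁻¹, (ab⁻¹)² = a⁶, (ab⁻¹)³ = ab, (ab⁻¹)⁴ = e.
The smallest positive k with (ab⁻¹)ᵏ = e is 4.

Answer: 4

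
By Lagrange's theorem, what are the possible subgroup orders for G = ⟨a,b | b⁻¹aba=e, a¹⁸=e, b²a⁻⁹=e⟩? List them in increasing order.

|G| = 36 = 2² · 3². By Lagrange's theorem the order of any subgroup divides 36; the divisors of 36 are 1, 2, 3, 4, 6, 9, 12, 18, 36.

Answer: 1, 2, 3, 4, 6, 9, 12, 18, 36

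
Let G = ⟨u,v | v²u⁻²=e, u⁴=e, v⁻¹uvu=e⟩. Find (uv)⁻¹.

The order of (uv) is 4 (smallest k with (uv)ᵏ = e), so (uv)⁻¹ = (uv)³ = uv⁻¹.
Check: (uv) · (uv⁻¹) → (uv) · u = v;   v · v⁻¹ = e, giving e as required.

Answer: uv⁻¹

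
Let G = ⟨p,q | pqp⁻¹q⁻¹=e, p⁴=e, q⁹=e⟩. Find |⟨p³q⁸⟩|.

|⟨p³q⁸⟩| equals the order of p³q⁸. Compute successive powers until reaching e:
  (p³q⁸)¹ = p³q⁸, (p³q⁸)² = p²q⁷, (p³q⁸)³ = pq⁶, (p³q⁸)⁴ = q⁵, (p³q⁸)⁵ = p³q⁴, (p³q⁸)⁶ = p²q³, (p³q⁸)⁷ = pq², (p³q⁸)⁸ = q, (p³q⁸)⁹ = p³, (p³q⁸)¹⁰ = p²q⁸, (p³q⁸)¹¹ = pq⁷, (p³q⁸)¹² = q⁶, (p³q⁸)¹³ = p³q⁵, (p³q⁸)¹⁴ = p²q⁴, (p³q⁸)¹⁵ = pq³, (p³q⁸)¹⁶ = q², (p³q⁸)¹⁷ = p³q, (p³q⁸)¹⁸ = p², (p³q⁸)¹⁹ = pq⁸, (p³q⁸)²⁰ = q⁷, (p³q⁸)²¹ = p³q⁶, (p³q⁸)²² = p²q⁵, (p³q⁸)²³ = pq⁴, (p³q⁸)²⁴ = q³, (p³q⁸)²⁵ = p³q², (p³q⁸)²⁶ = p²q, (p³q⁸)²⁷ = p, (p³q⁸)²⁸ = q⁸, (p³q⁸)²⁹ = p³q⁷, (p³q⁸)³⁰ = p²q⁶, (p³q⁸)³¹ = pq⁵, (p³q⁸)³² = q⁴, (p³q⁸)³³ = p³q³, (p³q⁸)³⁴ = p²q², (p³q⁸)³⁵ = pq, (p³q⁸)³⁶ = e.
The smallest positive k with (p³q⁸)ᵏ = e is 36, so |⟨p³q⁸⟩| = 36.

Answer: 36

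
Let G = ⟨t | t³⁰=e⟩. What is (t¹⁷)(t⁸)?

Compute (t¹⁷) · (t⁸) by multiplying left to right and reducing via the relations at each step:
  (t¹⁷) · t⁸ = t²⁵

Answer: t²⁵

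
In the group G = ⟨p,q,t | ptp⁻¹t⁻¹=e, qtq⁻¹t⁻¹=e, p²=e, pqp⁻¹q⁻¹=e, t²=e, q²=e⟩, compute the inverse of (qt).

The order of (qt) is 2 (smallest k with (qt)ᵏ = e), so (qt)⁻¹ = (qt)¹ = qt.
Check: (qt) · (qt) → (qt) · q = t;   t · t = e, giving e as required.

Answer: qt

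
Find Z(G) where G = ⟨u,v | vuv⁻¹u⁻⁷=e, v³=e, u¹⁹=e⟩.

An element z ∈ Z(G) iff z commutes with every generator.
For example e is central: e·u = u = u·e; e·v = v = v·e.
Whereas u ∉ Z(G) since u·v = uv ≠ u⁷v = v·u.
Checking each of the 57 elements this way gives Z(G) = {e}, of order 1.

Answer: {e}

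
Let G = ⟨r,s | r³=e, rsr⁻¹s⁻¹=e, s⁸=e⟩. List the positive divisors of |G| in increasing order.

|G| = 24 = 2³ · 3. By Lagrange's theorem the order of any subgroup divides 24; the divisors of 24 are 1, 2, 3, 4, 6, 8, 12, 24.

Answer: 1, 2, 3, 4, 6, 8, 12, 24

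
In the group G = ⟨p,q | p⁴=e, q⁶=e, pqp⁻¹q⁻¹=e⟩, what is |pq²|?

Compute successive powers until reaching e:
  (pq²)¹ = pq², (pq²)² = p²q⁴, (pq²)³ = p³, (pq²)⁴ = q², (pq²)⁵ = pq⁴, (pq²)⁶ = p², (pq²)⁷ = p³q², (pq²)⁸ = q⁴, (pq²)⁹ = p, (pq²)¹⁰ = p²q², (pq²)¹¹ = p³q⁴, (pq²)¹² = e.
The smallest positive k with (pq²)ᵏ = e is 12.

Answer: 12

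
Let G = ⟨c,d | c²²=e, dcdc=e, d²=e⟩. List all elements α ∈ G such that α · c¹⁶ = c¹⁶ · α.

⟨c¹⁶⟩ ⊆ C_G(c¹⁶) since powers of c¹⁶ commute with c¹⁶; so |C_G(c¹⁶)| ≥ |⟨c¹⁶⟩| = 11.
By orbit–stabilizer, |C_G(c¹⁶)| = |G| / |conj. class of c¹⁶| = 44 / 2 = 22.
The 22 elements commuting with c¹⁶ are {e, c, c², c³, c⁴, c⁵, c⁶, c⁷, c⁸, c⁹, c¹⁰, c¹¹, c¹², c¹³, c¹⁴, c¹⁵, c¹⁶, c¹⁷, c¹⁸, c¹⁹, c²⁰, c²¹}.

Answer: {e, c, c², c³, c⁴, c⁵, c⁶, c⁷, c⁸, c⁹, c¹⁰, c¹¹, c¹², c¹³, c¹⁴, c¹⁵, c¹⁶, c¹⁷, c¹⁸, c¹⁹, c²⁰, c²¹}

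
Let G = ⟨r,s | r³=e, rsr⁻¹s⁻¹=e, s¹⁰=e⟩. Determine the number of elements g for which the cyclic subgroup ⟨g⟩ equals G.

G is cyclic of order 30. An element generates G iff its order is 30, and a cyclic group of order 30 has exactly φ(30) = 8 such elements.

Answer: 8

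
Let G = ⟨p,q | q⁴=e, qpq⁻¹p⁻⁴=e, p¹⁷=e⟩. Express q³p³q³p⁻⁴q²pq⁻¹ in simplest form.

Multiply left to right, reducing at each step:
  (q³) · p³ = p⁵q³
  (p⁵q³) · q³ = p⁵q²
  (p⁵q²) · p⁻⁴ = p⁹q²
  (p⁹q²) · q² = p⁹
  (p⁹) · p = p¹⁰
  (p¹⁰) · q⁻¹ = p¹⁰q³

Answer: p¹⁰q³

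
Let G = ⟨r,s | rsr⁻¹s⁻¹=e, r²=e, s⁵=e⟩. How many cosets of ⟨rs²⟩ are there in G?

First find ord(rs²) by computing successive powers:
  (rs²)¹ = rs², (rs²)² = s⁴, (rs²)³ = rs, (rs²)⁴ = s³, (rs²)⁵ = r, (rs²)⁶ = s², (rs²)⁷ = rs⁴, (rs²)⁸ = s, (rs²)⁹ = rs³, (rs²)¹⁰ = e.
So |⟨rs²⟩| = ord(rs²) = 10. With |G| = 10, by Lagrange [G : ⟨rs²⟩] = 10/10 = 1.

Answer: 1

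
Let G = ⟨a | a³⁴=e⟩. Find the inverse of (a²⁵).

The order of (a²⁵) is 34 (smallest k with (a²⁵)ᵏ = e), so (a²⁵)⁻¹ = (a²⁵)³³ = a⁹.
Check: (a²⁵) · (a⁹) → (a²⁵) · a⁹ = e, giving e as required.

Answer: a⁹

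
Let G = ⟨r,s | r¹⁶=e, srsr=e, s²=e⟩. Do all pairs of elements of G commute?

r·s = rs but s·r = r¹⁵s, so r·s ≠ s·r and G is not abelian.

Answer: No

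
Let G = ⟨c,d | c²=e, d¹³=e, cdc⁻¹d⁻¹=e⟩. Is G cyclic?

|G| = 26. The element cd has order 26 (its powers give 26 distinct elements), so ⟨cd⟩ = G and G is cyclic.

Answer: Yes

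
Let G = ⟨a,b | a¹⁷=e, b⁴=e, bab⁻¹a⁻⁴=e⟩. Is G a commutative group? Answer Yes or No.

a·b = ab but b·a = a⁴b, so a·b ≠ b·a and G is not abelian.

Answer: No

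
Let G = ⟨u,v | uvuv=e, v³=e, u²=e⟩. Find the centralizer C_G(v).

⟨v⟩ ⊆ C_G(v) since powers of v commute with v; so |C_G(v)| ≥ |⟨v⟩| = 3.
By orbit–stabilizer, |C_G(v)| = |G| / |conj. class of v| = 6 / 2 = 3.
The 3 elements commuting with v are {e, v, v²}.

Answer: {e, v, v²}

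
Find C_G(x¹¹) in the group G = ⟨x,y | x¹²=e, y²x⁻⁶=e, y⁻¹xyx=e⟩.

⟨x¹¹⟩ ⊆ C_G(x¹¹) since powers of x¹¹ commute with x¹¹; so |C_G(x¹¹)| ≥ |⟨x¹¹⟩| = 12.
By orbit–stabilizer, |C_G(x¹¹)| = |G| / |conj. class of x¹¹| = 24 / 2 = 12.
The 12 elements commuting with x¹¹ are {e, x, x², x³, x⁴, x⁵, x⁶, x⁷, x⁸, x⁹, x¹⁰, x¹¹}.

Answer: {e, x, x², x³, x⁴, x⁵, x⁶, x⁷, x⁸, x⁹, x¹⁰, x¹¹}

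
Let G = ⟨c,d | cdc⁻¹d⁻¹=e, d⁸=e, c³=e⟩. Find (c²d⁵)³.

Compute successive powers of (c²d⁵), reducing at each step:
  (c²d⁵)²: (c²d⁵) · c² = cd⁵;   (cd⁵) · d⁵ = cd²
  (c²d⁵)³: (cd²) · c² = d²;   (d²) · d⁵ = d⁷

Answer: d⁷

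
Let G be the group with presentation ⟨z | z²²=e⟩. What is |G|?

G is generated by a single element, so G is cyclic. The relator gives z²² = e and no smaller power is forced to be e, so the 22 powers {e, z, z², z³, z⁴, z⁵, z⁶, z⁷, z⁸, z⁹, z²¹, z²⁰, z¹², z¹³, z¹¹, z¹⁰, z¹⁴, z¹⁵, z¹⁶, z¹⁷, z¹⁸, z¹⁹} are distinct. Hence |G| = 22.

Answer: 22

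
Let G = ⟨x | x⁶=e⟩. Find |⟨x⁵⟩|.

|⟨x⁵⟩| equals the order of x⁵. Compute successive powers until reaching e:
  (x⁵)¹ = x⁵, (x⁵)² = x⁴, (x⁵)³ = x³, (x⁵)⁴ = x², (x⁵)⁵ = x, (x⁵)⁶ = e.
The smallest positive k with (x⁵)ᵏ = e is 6, so |⟨x⁵⟩| = 6.

Answer: 6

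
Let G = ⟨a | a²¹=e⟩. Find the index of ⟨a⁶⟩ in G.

First find ord(a⁶) by computing successive powers:
  (a⁶)¹ = a⁶, (a⁶)² = a¹², (a⁶)³ = a¹⁸, (a⁶)⁴ = a³, (a⁶)⁵ = a⁹, (a⁶)⁶ = a¹⁵, (a⁶)⁷ = e.
So |⟨a⁶⟩| = ord(a⁶) = 7. With |G| = 21, by Lagrange [G : ⟨a⁶⟩] = 21/7 = 3.

Answer: 3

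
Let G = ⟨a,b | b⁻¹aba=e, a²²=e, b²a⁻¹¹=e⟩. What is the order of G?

Enumerate words in the generators, reducing via the relations: the distinct elements are
  {a, b, e, ab, a², a³, a⁴, a⁵, a⁶, a⁷, a⁸, a⁹, a²b, a²¹, a²⁰, a³b, a¹², a¹³, a¹¹, a¹⁰, a¹⁴, a¹⁵, a¹⁶, a¹⁷, a¹⁸, a¹⁹, a⁴b, a⁵b, a⁶b, a⁷b, a⁸b, a⁹b, b⁻¹, ab⁻¹, a¹⁰b, a²b⁻¹, a³b⁻¹, a⁴b⁻¹, a⁵b⁻¹, a⁶b⁻¹, a⁷b⁻¹, a⁸b⁻¹, a⁹b⁻¹, a¹⁰b⁻¹}.
No further products give new elements, so |G| = 44.

Answer: 44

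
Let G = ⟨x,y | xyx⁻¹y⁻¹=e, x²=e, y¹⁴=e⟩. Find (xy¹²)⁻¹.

The order of (xy¹²) is 14 (smallest k with (xy¹²)ᵏ = e), so (xy¹²)⁻¹ = (xy¹²)¹³ = xy².
Check: (xy¹²) · (xy²) → (xy¹²) · x = y¹²;   (y¹²) · y² = e, giving e as required.

Answer: xy²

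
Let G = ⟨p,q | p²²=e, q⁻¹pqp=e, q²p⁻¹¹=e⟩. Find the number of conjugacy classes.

The conjugacy classes (representative and size) are:
  [e] (size 1), [p²¹] (size 2), [p²] (size 2), [p³] (size 2), [p¹⁸] (size 2), [p¹⁷] (size 2), [p⁶] (size 2), [p⁷] (size 2), [p⁸] (size 2), [p¹³] (size 2), [p¹²] (size 2), [p¹¹] (size 1), [p¹⁰q] (size 11), [p⁷q] (size 11).
Class equation: 1 + 2 + 2 + 2 + 2 + 2 + 2 + 2 + 2 + 2 + 2 + 1 + 11 + 11 = 44 = |G|. So G has 14 conjugacy classes.

Answer: 14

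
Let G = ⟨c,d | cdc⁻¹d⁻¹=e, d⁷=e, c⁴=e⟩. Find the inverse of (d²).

The order of (d²) is 7 (smallest k with (d²)ᵏ = e), so (d²)⁻¹ = (d²)⁶ = d⁵.
Check: (d²) · (d⁵) → (d²) · d⁵ = e, giving e as required.

Answer: d⁵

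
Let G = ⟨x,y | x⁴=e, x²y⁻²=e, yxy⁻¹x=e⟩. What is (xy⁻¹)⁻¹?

The order of (xy⁻¹) is 4 (smallest k with (xy⁻¹)ᵏ = e), so (xy⁻¹)⁻¹ = (xy⁻¹)³ = xy.
Check: (xy⁻¹) · (xy) → (xy⁻¹) · x = y⁻¹;   (y⁻¹) · y = e, giving e as required.

Answer: xy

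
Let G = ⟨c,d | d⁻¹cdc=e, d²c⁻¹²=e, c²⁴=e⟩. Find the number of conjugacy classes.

The conjugacy classes (representative and size) are:
  [e] (size 1), [c] (size 2), [c²] (size 2), [c³] (size 2), [c⁴] (size 2), [c⁵] (size 2), [c¹⁸] (size 2), [c⁷] (size 2), [c¹⁶] (size 2), [c¹⁵] (size 2), [c¹⁴] (size 2), [c¹³] (size 2), [c¹²] (size 1), [c⁶d] (size 12), [c⁵d⁻¹] (size 12).
Class equation: 1 + 2 + 2 + 2 + 2 + 2 + 2 + 2 + 2 + 2 + 2 + 2 + 1 + 12 + 12 = 48 = |G|. So G has 15 conjugacy classes.

Answer: 15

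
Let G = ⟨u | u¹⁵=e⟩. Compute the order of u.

Compute successive powers until reaching e:
  u¹ = u, u² = u², u³ = u³, u⁴ = u⁴, u⁵ = u⁵, u⁶ = u⁶, u⁷ = u⁷, u⁸ = u⁸, u⁹ = u⁹, u¹⁰ = u¹⁰, u¹¹ = u¹¹, u¹² = u¹², u¹³ = u¹³, u¹⁴ = u¹⁴, u¹⁵ = e.
The smallest positive k with uᵏ = e is 15.

Answer: 15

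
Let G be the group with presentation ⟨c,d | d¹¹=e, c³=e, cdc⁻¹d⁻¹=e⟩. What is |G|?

Enumerate words in the generators, reducing via the relations: the distinct elements are
  {c, d, e, cd, c², d², d³, d⁴, d⁵, d⁶, d⁷, d⁸, d⁹, cd², cd³, cd⁴, cd⁵, cd⁶, cd⁷, cd⁸, cd⁹, c²d, d¹⁰, cd¹⁰, c²d², c²d³, c²d⁴, c²d⁵, c²d⁶, c²d⁷, c²d⁸, c²d⁹, c²d¹⁰}.
No further products give new elements, so |G| = 33.

Answer: 33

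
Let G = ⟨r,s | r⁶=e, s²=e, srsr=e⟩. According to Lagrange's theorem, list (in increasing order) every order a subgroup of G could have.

|G| = 12 = 2² · 3. By Lagrange's theorem the order of any subgroup divides 12; the divisors of 12 are 1, 2, 3, 4, 6, 12.

Answer: 1, 2, 3, 4, 6, 12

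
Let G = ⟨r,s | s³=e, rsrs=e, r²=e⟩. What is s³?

Compute successive powers of s, reducing at each step:
  s²: s · s = s²
  s³: (s²) · s = e

Answer: e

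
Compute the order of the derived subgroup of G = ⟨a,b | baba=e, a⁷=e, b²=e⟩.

G' = [G, G] is generated by all commutators. The generator-pair commutators are: [a, b] = a².
The subgroup they normally generate is {e, a, a², a³, a⁴, a⁵, a⁶}, of order 7.
Check: |G/G'| = 14/7 = 2 is the order of the abelianisation.

Answer: 7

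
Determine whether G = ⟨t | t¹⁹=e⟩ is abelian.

G has a single generator, so G is cyclic and hence abelian.

Answer: Yes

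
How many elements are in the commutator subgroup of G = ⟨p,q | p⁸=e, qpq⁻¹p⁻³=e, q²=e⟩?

G' = [G, G] is generated by all commutators. The generator-pair commutators are: [p, q] = p⁶.
The subgroup they normally generate is {e, p², p⁴, p⁶}, of order 4.
Check: |G/G'| = 16/4 = 4 is the order of the abelianisation.

Answer: 4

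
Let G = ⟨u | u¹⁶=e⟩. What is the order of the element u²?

Compute successive powers until reaching e:
  (u²)¹ = u², (u²)² = u⁴, (u²)³ = u⁶, (u²)⁴ = u⁸, (u²)⁵ = u¹⁰, (u²)⁶ = u¹², (u²)⁷ = u¹⁴, (u²)⁸ = e.
The smallest positive k with (u²)ᵏ = e is 8.

Answer: 8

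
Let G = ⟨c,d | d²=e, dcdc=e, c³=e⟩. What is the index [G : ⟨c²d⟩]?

First find ord(c²d) by computing successive powers:
  (c²d)¹ = c²d, (c²d)² = e.
So |⟨c²d⟩| = ord(c²d) = 2. With |G| = 6, by Lagrange [G : ⟨c²d⟩] = 6/2 = 3.

Answer: 3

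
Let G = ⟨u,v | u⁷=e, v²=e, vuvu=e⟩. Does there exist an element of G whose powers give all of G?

Every cyclic group is abelian. But u·v = uv while v·u = u⁶v, so u·v ≠ v·u and G is not abelian. Hence G is not cyclic.

Answer: No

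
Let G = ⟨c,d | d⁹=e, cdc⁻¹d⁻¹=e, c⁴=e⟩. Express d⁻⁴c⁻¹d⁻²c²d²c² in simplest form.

Multiply left to right, reducing at each step:
  (d⁵) · c⁻¹ = c³d⁵
  (c³d⁵) · d⁻² = c³d³
  (c³d³) · c² = cd³
  (cd³) · d² = cd⁵
  (cd⁵) · c² = c³d⁵

Answer: c³d⁵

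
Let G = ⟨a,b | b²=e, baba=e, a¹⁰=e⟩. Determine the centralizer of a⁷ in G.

⟨a⁷⟩ ⊆ C_G(a⁷) since powers of a⁷ commute with a⁷; so |C_G(a⁷)| ≥ |⟨a⁷⟩| = 10.
By orbit–stabilizer, |C_G(a⁷)| = |G| / |conj. class of a⁷| = 20 / 2 = 10.
The 10 elements commuting with a⁷ are {e, a, a², a³, a⁴, a⁵, a⁶, a⁷, a⁸, a⁹}.

Answer: {e, a, a², a³, a⁴, a⁵, a⁶, a⁷, a⁸, a⁹}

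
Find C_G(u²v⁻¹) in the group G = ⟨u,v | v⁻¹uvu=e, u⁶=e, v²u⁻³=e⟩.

⟨u²v⁻¹⟩ ⊆ C_G(u²v⁻¹) since powers of u²v⁻¹ commute with u²v⁻¹; so |C_G(u²v⁻¹)| ≥ |⟨u²v⁻¹⟩| = 4.
By orbit–stabilizer, |C_G(u²v⁻¹)| = |G| / |conj. class of u²v⁻¹| = 12 / 3 = 4.
The 4 elements commuting with u²v⁻¹ are {e, u³, u²v, u²v⁻¹}.

Answer: {e, u³, u²v, u²v⁻¹}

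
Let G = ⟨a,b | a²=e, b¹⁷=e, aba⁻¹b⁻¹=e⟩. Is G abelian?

Each pair of generators commutes: a·b = ab = b·a. Since the generators pairwise commute, every element of G commutes with every other, so G is abelian.

Answer: Yes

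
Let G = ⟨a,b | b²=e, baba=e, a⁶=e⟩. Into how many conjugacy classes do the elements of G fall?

The conjugacy classes (representative and size) are:
  [e] (size 1), [a⁵] (size 2), [a⁴] (size 2), [a³] (size 1), [b] (size 3), [a³b] (size 3).
Class equation: 1 + 2 + 2 + 1 + 3 + 3 = 12 = |G|. So G has 6 conjugacy classes.

Answer: 6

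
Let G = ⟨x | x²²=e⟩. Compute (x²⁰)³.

Compute successive powers of (x²⁰), reducing at each step:
  (x²⁰)²: (x²⁰) · x²⁰ = x¹⁸
  (x²⁰)³: (x¹⁸) · x²⁰ = x¹⁶

Answer: x¹⁶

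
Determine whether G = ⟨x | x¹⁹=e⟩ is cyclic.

|G| = 19. The element x has order 19 (its powers give 19 distinct elements), so ⟨x⟩ = G and G is cyclic.

Answer: Yes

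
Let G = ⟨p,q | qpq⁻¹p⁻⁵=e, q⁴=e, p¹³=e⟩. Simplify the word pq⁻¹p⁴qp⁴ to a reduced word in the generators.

Multiply left to right, reducing at each step:
  p · q⁻¹ = pq³
  (pq³) · p⁴ = p⁷q³
  (p⁷q³) · q = p⁷
  (p⁷) · p⁴ = p¹¹

Answer: p¹¹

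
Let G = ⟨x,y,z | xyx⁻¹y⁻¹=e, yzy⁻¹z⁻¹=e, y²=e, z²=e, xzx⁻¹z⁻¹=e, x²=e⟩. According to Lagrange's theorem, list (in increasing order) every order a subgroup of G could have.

|G| = 8 = 2³. By Lagrange's theorem the order of any subgroup divides 8; the divisors of 8 are 1, 2, 4, 8.

Answer: 1, 2, 4, 8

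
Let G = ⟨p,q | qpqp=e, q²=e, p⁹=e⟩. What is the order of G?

Enumerate words in the generators, reducing via the relations: the distinct elements are
  {e, p, q, pq, p², p³, p⁴, p⁵, p⁶, p⁷, p⁸, p²q, p³q, p⁴q, p⁵q, p⁶q, p⁷q, p⁸q}.
No further products give new elements, so |G| = 18.

Answer: 18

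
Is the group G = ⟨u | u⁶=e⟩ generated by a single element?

|G| = 6. The element u has order 6 (its powers give 6 distinct elements), so ⟨u⟩ = G and G is cyclic.

Answer: Yes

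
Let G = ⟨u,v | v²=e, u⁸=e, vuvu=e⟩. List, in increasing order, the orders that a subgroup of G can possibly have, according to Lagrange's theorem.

|G| = 16 = 2⁴. By Lagrange's theorem the order of any subgroup divides 16; the divisors of 16 are 1, 2, 4, 8, 16.

Answer: 1, 2, 4, 8, 16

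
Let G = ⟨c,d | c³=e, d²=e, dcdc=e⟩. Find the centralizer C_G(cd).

⟨cd⟩ ⊆ C_G(cd) since powers of cd commute with cd; so |C_G(cd)| ≥ |⟨cd⟩| = 2.
By orbit–stabilizer, |C_G(cd)| = |G| / |conj. class of cd| = 6 / 3 = 2.
The 2 elements commuting with cd are {e, cd}.

Answer: {e, cd}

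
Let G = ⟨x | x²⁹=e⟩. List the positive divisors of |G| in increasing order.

|G| = 29 = 29. By Lagrange's theorem the order of any subgroup divides 29; the divisors of 29 are 1, 29.

Answer: 1, 29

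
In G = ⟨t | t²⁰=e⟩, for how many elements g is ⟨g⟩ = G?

G is cyclic of order 20. An element generates G iff its order is 20, and a cyclic group of order 20 has exactly φ(20) = 8 such elements.

Answer: 8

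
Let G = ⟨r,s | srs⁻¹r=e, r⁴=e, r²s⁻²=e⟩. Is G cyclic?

Every cyclic group is abelian. But r·s = rs while s·r = rs⁻¹, so r·s ≠ s·r and G is not abelian. Hence G is not cyclic.

Answer: No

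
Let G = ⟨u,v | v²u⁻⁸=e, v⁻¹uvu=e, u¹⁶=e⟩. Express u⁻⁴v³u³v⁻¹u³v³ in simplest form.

Multiply left to right, reducing at each step:
  (u¹²) · v³ = u⁴v
  (u⁴v) · u³ = uv
  (uv) · v⁻¹ = u
  u · u³ = u⁴
  (u⁴) · v³ = u⁴v⁻¹

Answer: u⁴v⁻¹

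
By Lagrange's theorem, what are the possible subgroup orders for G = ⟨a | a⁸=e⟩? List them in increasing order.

|G| = 8 = 2³. By Lagrange's theorem the order of any subgroup divides 8; the divisors of 8 are 1, 2, 4, 8.

Answer: 1, 2, 4, 8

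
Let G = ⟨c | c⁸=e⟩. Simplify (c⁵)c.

Compute (c⁵) · c by multiplying left to right and reducing via the relations at each step:
  (c⁵) · c = c⁶

Answer: c⁶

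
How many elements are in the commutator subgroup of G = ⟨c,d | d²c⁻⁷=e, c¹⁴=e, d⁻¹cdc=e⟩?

G' = [G, G] is generated by all commutators. The generator-pair commutators are: [c, d] = c².
The subgroup they normally generate is {e, c², c⁴, c⁶, c⁸, c¹⁰, c¹²}, of order 7.
Check: |G/G'| = 28/7 = 4 is the order of the abelianisation.

Answer: 7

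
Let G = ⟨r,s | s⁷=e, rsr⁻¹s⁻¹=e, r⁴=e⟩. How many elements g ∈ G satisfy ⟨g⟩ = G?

G is cyclic of order 28. An element generates G iff its order is 28, and a cyclic group of order 28 has exactly φ(28) = 12 such elements.

Answer: 12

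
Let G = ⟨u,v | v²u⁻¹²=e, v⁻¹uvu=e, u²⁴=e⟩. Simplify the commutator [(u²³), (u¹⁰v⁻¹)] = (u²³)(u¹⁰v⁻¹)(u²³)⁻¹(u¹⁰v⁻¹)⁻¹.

[(u²³), (u¹⁰v⁻¹)] = (u²³)·(u¹⁰v⁻¹)·(u²³)⁻¹·(u¹⁰v⁻¹)⁻¹.
  (u²³) · (u¹⁰v⁻¹) = u⁹v⁻¹
  (u⁹v⁻¹) · u = u⁸v⁻¹
  (u⁸v⁻¹) · (u¹⁰v) = u²²

Answer: u²²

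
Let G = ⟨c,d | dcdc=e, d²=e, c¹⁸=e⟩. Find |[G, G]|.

G' = [G, G] is generated by all commutators. The generator-pair commutators are: [c, d] = c².
The subgroup they normally generate is {e, c², c⁴, c⁶, c⁸, c¹⁰, c¹², c¹⁴, c¹⁶}, of order 9.
Check: |G/G'| = 36/9 = 4 is the order of the abelianisation.

Answer: 9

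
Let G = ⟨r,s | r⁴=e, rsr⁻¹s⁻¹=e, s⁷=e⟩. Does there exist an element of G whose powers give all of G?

|G| = 28. The element rs has order 28 (its powers give 28 distinct elements), so ⟨rs⟩ = G and G is cyclic.

Answer: Yes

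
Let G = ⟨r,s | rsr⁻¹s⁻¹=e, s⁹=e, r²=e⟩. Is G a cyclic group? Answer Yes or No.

|G| = 18. The element rs has order 18 (its powers give 18 distinct elements), so ⟨rs⟩ = G and G is cyclic.

Answer: Yes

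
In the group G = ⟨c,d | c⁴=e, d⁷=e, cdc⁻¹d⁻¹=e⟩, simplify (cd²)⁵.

Compute successive powers of (cd²), reducing at each step:
  (cd²)²: (cd²) · c = c²d²;   (c²d²) · d² = c²d⁴
  (cd²)³: (c²d⁴) · c = c³d⁴;   (c³d⁴) · d² = c³d⁶
  (cd²)⁴: (c³d⁶) · c = d⁶;   (d⁶) · d² = d
  (cd²)⁵: d · c = cd;   (cd) · d² = cd³

Answer: cd³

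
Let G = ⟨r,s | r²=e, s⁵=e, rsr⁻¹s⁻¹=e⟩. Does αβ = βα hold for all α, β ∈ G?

Each pair of generators commutes: r·s = rs = s·r. Since the generators pairwise commute, every element of G commutes with every other, so G is abelian.

Answer: Yes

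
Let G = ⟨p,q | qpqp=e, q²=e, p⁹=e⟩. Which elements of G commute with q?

⟨q⟩ ⊆ C_G(q) since powers of q commute with q; so |C_G(q)| ≥ |⟨q⟩| = 2.
By orbit–stabilizer, |C_G(q)| = |G| / |conj. class of q| = 18 / 9 = 2.
The 2 elements commuting with q are {e, q}.

Answer: {e, q}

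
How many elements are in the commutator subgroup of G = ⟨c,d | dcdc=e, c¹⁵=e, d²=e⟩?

G' = [G, G] is generated by all commutators. The generator-pair commutators are: [c, d] = c².
The subgroup they normally generate is {e, c, c², c³, c⁴, c⁵, c⁶, c⁷, c⁸, c⁹, c¹⁰, c¹¹, c¹², c¹³, c¹⁴}, of order 15.
Check: |G/G'| = 30/15 = 2 is the order of the abelianisation.

Answer: 15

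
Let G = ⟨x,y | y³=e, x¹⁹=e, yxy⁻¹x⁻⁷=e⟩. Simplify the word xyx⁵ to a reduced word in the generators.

Multiply left to right, reducing at each step:
  x · y = xy
  (xy) · x⁵ = x¹⁷y

Answer: x¹⁷y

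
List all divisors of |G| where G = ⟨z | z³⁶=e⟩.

|G| = 36 = 2² · 3². By Lagrange's theorem the order of any subgroup divides 36; the divisors of 36 are 1, 2, 3, 4, 6, 9, 12, 18, 36.

Answer: 1, 2, 3, 4, 6, 9, 12, 18, 36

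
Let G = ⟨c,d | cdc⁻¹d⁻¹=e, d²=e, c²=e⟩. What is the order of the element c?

Compute successive powers until reaching e:
  c¹ = c, c² = e.
The smallest positive k with cᵏ = e is 2.

Answer: 2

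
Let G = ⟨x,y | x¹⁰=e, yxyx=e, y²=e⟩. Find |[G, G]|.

G' = [G, G] is generated by all commutators. The generator-pair commutators are: [x, y] = x².
The subgroup they normally generate is {e, x², x⁴, x⁶, x⁸}, of order 5.
Check: |G/G'| = 20/5 = 4 is the order of the abelianisation.

Answer: 5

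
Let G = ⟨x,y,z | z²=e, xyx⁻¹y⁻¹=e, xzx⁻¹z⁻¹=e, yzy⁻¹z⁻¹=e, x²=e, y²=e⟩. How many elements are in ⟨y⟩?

|⟨y⟩| equals the order of y. Compute successive powers until reaching e:
  y¹ = y, y² = e.
The smallest positive k with yᵏ = e is 2, so |⟨y⟩| = 2.

Answer: 2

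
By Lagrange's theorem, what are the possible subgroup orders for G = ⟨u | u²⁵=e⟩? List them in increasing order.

|G| = 25 = 5². By Lagrange's theorem the order of any subgroup divides 25; the divisors of 25 are 1, 5, 25.

Answer: 1, 5, 25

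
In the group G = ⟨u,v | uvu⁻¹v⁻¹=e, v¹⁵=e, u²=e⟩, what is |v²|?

Compute successive powers until reaching e:
  (v²)¹ = v², (v²)² = v⁴, (v²)³ = v⁶, (v²)⁴ = v⁸, (v²)⁵ = v¹⁰, (v²)⁶ = v¹², (v²)⁷ = v¹⁴, (v²)⁸ = v, (v²)⁹ = v³, (v²)¹⁰ = v⁵, (v²)¹¹ = v⁷, (v²)¹² = v⁹, (v²)¹³ = v¹¹, (v²)¹⁴ = v¹³, (v²)¹⁵ = e.
The smallest positive k with (v²)ᵏ = e is 15.

Answer: 15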